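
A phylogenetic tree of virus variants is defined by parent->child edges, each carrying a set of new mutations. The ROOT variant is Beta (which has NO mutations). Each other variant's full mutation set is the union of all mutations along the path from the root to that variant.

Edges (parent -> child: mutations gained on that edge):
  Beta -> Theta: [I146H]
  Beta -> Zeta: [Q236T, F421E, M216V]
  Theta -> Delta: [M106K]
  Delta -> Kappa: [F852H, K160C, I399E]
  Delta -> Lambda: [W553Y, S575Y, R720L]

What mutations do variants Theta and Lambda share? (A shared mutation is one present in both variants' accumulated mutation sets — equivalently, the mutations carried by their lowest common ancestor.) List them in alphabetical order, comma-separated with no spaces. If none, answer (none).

Answer: I146H

Derivation:
Accumulating mutations along path to Theta:
  At Beta: gained [] -> total []
  At Theta: gained ['I146H'] -> total ['I146H']
Mutations(Theta) = ['I146H']
Accumulating mutations along path to Lambda:
  At Beta: gained [] -> total []
  At Theta: gained ['I146H'] -> total ['I146H']
  At Delta: gained ['M106K'] -> total ['I146H', 'M106K']
  At Lambda: gained ['W553Y', 'S575Y', 'R720L'] -> total ['I146H', 'M106K', 'R720L', 'S575Y', 'W553Y']
Mutations(Lambda) = ['I146H', 'M106K', 'R720L', 'S575Y', 'W553Y']
Intersection: ['I146H'] ∩ ['I146H', 'M106K', 'R720L', 'S575Y', 'W553Y'] = ['I146H']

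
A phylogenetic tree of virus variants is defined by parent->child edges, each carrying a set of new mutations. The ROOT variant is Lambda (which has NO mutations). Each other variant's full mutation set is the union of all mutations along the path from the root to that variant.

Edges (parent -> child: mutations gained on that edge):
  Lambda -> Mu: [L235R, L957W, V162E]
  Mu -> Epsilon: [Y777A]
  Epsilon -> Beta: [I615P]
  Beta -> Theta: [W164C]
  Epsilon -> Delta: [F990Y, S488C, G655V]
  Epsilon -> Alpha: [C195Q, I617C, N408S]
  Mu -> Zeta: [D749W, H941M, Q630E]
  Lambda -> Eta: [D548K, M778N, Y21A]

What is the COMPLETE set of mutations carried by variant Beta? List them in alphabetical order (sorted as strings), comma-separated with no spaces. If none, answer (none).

Answer: I615P,L235R,L957W,V162E,Y777A

Derivation:
At Lambda: gained [] -> total []
At Mu: gained ['L235R', 'L957W', 'V162E'] -> total ['L235R', 'L957W', 'V162E']
At Epsilon: gained ['Y777A'] -> total ['L235R', 'L957W', 'V162E', 'Y777A']
At Beta: gained ['I615P'] -> total ['I615P', 'L235R', 'L957W', 'V162E', 'Y777A']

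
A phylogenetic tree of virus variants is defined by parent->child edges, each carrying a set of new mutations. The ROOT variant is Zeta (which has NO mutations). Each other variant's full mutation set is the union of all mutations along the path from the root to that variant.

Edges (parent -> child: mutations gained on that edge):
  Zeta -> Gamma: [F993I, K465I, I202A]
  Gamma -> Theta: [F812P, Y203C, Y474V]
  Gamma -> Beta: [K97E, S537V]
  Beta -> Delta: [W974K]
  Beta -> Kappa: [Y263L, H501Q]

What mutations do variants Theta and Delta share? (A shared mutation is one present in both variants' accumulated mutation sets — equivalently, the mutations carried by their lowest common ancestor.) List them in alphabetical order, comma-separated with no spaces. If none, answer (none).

Accumulating mutations along path to Theta:
  At Zeta: gained [] -> total []
  At Gamma: gained ['F993I', 'K465I', 'I202A'] -> total ['F993I', 'I202A', 'K465I']
  At Theta: gained ['F812P', 'Y203C', 'Y474V'] -> total ['F812P', 'F993I', 'I202A', 'K465I', 'Y203C', 'Y474V']
Mutations(Theta) = ['F812P', 'F993I', 'I202A', 'K465I', 'Y203C', 'Y474V']
Accumulating mutations along path to Delta:
  At Zeta: gained [] -> total []
  At Gamma: gained ['F993I', 'K465I', 'I202A'] -> total ['F993I', 'I202A', 'K465I']
  At Beta: gained ['K97E', 'S537V'] -> total ['F993I', 'I202A', 'K465I', 'K97E', 'S537V']
  At Delta: gained ['W974K'] -> total ['F993I', 'I202A', 'K465I', 'K97E', 'S537V', 'W974K']
Mutations(Delta) = ['F993I', 'I202A', 'K465I', 'K97E', 'S537V', 'W974K']
Intersection: ['F812P', 'F993I', 'I202A', 'K465I', 'Y203C', 'Y474V'] ∩ ['F993I', 'I202A', 'K465I', 'K97E', 'S537V', 'W974K'] = ['F993I', 'I202A', 'K465I']

Answer: F993I,I202A,K465I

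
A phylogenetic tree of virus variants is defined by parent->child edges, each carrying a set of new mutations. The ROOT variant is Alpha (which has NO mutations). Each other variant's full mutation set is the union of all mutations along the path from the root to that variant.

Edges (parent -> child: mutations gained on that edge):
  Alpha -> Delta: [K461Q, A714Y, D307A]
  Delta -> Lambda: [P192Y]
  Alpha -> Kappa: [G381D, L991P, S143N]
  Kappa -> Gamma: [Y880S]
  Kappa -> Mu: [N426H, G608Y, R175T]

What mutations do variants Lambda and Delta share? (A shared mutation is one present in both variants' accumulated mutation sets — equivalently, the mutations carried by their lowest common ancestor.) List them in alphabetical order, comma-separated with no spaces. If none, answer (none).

Answer: A714Y,D307A,K461Q

Derivation:
Accumulating mutations along path to Lambda:
  At Alpha: gained [] -> total []
  At Delta: gained ['K461Q', 'A714Y', 'D307A'] -> total ['A714Y', 'D307A', 'K461Q']
  At Lambda: gained ['P192Y'] -> total ['A714Y', 'D307A', 'K461Q', 'P192Y']
Mutations(Lambda) = ['A714Y', 'D307A', 'K461Q', 'P192Y']
Accumulating mutations along path to Delta:
  At Alpha: gained [] -> total []
  At Delta: gained ['K461Q', 'A714Y', 'D307A'] -> total ['A714Y', 'D307A', 'K461Q']
Mutations(Delta) = ['A714Y', 'D307A', 'K461Q']
Intersection: ['A714Y', 'D307A', 'K461Q', 'P192Y'] ∩ ['A714Y', 'D307A', 'K461Q'] = ['A714Y', 'D307A', 'K461Q']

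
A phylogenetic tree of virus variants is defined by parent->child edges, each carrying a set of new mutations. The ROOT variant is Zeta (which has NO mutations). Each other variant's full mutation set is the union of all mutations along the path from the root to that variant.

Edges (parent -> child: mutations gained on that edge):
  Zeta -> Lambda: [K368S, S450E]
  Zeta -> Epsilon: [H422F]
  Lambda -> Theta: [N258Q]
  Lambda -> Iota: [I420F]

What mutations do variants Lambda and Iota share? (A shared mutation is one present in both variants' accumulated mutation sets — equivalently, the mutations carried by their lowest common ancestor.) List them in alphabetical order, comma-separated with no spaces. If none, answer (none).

Answer: K368S,S450E

Derivation:
Accumulating mutations along path to Lambda:
  At Zeta: gained [] -> total []
  At Lambda: gained ['K368S', 'S450E'] -> total ['K368S', 'S450E']
Mutations(Lambda) = ['K368S', 'S450E']
Accumulating mutations along path to Iota:
  At Zeta: gained [] -> total []
  At Lambda: gained ['K368S', 'S450E'] -> total ['K368S', 'S450E']
  At Iota: gained ['I420F'] -> total ['I420F', 'K368S', 'S450E']
Mutations(Iota) = ['I420F', 'K368S', 'S450E']
Intersection: ['K368S', 'S450E'] ∩ ['I420F', 'K368S', 'S450E'] = ['K368S', 'S450E']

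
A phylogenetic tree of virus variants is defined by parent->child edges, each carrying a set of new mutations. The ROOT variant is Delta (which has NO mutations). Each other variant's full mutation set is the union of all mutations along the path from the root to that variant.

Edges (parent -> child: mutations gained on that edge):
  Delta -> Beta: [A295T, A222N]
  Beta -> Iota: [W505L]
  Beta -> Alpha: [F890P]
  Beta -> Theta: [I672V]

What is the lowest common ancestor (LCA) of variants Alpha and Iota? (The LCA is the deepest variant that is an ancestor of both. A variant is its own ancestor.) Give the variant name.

Answer: Beta

Derivation:
Path from root to Alpha: Delta -> Beta -> Alpha
  ancestors of Alpha: {Delta, Beta, Alpha}
Path from root to Iota: Delta -> Beta -> Iota
  ancestors of Iota: {Delta, Beta, Iota}
Common ancestors: {Delta, Beta}
Walk up from Iota: Iota (not in ancestors of Alpha), Beta (in ancestors of Alpha), Delta (in ancestors of Alpha)
Deepest common ancestor (LCA) = Beta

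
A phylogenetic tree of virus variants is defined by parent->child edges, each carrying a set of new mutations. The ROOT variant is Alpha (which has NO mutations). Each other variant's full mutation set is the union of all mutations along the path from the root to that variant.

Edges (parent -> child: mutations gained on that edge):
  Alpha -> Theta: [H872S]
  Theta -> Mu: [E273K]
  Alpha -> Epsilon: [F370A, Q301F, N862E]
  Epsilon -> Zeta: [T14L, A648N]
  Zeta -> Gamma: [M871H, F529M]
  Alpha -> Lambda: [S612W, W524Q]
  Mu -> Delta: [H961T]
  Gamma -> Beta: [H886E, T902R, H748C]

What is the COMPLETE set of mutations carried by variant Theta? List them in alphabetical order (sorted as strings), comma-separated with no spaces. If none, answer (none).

At Alpha: gained [] -> total []
At Theta: gained ['H872S'] -> total ['H872S']

Answer: H872S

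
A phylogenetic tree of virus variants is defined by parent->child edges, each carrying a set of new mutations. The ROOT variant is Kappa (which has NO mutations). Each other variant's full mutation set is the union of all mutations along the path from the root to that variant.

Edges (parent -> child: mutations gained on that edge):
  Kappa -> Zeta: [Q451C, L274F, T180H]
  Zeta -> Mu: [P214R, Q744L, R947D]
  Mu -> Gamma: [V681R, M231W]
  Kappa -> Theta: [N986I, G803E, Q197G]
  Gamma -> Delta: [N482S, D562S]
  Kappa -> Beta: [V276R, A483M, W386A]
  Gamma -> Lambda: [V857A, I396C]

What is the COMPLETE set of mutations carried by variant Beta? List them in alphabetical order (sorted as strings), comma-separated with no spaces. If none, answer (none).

Answer: A483M,V276R,W386A

Derivation:
At Kappa: gained [] -> total []
At Beta: gained ['V276R', 'A483M', 'W386A'] -> total ['A483M', 'V276R', 'W386A']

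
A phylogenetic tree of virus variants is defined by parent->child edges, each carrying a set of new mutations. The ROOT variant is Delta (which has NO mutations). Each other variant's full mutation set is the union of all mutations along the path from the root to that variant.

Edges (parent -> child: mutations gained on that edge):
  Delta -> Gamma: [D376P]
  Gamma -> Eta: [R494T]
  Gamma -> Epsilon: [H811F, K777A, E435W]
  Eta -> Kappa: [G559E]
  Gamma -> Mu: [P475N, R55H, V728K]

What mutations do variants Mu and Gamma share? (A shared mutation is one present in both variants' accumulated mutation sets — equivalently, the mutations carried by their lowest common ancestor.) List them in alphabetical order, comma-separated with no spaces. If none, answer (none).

Answer: D376P

Derivation:
Accumulating mutations along path to Mu:
  At Delta: gained [] -> total []
  At Gamma: gained ['D376P'] -> total ['D376P']
  At Mu: gained ['P475N', 'R55H', 'V728K'] -> total ['D376P', 'P475N', 'R55H', 'V728K']
Mutations(Mu) = ['D376P', 'P475N', 'R55H', 'V728K']
Accumulating mutations along path to Gamma:
  At Delta: gained [] -> total []
  At Gamma: gained ['D376P'] -> total ['D376P']
Mutations(Gamma) = ['D376P']
Intersection: ['D376P', 'P475N', 'R55H', 'V728K'] ∩ ['D376P'] = ['D376P']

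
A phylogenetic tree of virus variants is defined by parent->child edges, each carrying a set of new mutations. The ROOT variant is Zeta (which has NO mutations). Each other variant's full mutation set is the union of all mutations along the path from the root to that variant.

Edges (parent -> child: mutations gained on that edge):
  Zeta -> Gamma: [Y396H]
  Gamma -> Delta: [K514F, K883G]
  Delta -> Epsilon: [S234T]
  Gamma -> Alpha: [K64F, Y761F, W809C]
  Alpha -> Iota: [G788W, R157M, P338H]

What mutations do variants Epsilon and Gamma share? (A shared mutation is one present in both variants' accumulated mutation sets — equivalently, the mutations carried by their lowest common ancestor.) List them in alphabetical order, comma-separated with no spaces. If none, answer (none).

Accumulating mutations along path to Epsilon:
  At Zeta: gained [] -> total []
  At Gamma: gained ['Y396H'] -> total ['Y396H']
  At Delta: gained ['K514F', 'K883G'] -> total ['K514F', 'K883G', 'Y396H']
  At Epsilon: gained ['S234T'] -> total ['K514F', 'K883G', 'S234T', 'Y396H']
Mutations(Epsilon) = ['K514F', 'K883G', 'S234T', 'Y396H']
Accumulating mutations along path to Gamma:
  At Zeta: gained [] -> total []
  At Gamma: gained ['Y396H'] -> total ['Y396H']
Mutations(Gamma) = ['Y396H']
Intersection: ['K514F', 'K883G', 'S234T', 'Y396H'] ∩ ['Y396H'] = ['Y396H']

Answer: Y396H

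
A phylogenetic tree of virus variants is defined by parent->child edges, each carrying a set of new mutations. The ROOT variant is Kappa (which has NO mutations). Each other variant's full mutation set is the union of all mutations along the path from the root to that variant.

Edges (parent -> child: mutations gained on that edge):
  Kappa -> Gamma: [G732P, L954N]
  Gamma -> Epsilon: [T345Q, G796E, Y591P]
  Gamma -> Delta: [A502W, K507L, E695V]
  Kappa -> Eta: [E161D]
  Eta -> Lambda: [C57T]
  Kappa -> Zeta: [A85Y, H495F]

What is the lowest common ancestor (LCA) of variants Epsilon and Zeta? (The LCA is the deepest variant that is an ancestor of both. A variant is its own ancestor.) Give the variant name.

Path from root to Epsilon: Kappa -> Gamma -> Epsilon
  ancestors of Epsilon: {Kappa, Gamma, Epsilon}
Path from root to Zeta: Kappa -> Zeta
  ancestors of Zeta: {Kappa, Zeta}
Common ancestors: {Kappa}
Walk up from Zeta: Zeta (not in ancestors of Epsilon), Kappa (in ancestors of Epsilon)
Deepest common ancestor (LCA) = Kappa

Answer: Kappa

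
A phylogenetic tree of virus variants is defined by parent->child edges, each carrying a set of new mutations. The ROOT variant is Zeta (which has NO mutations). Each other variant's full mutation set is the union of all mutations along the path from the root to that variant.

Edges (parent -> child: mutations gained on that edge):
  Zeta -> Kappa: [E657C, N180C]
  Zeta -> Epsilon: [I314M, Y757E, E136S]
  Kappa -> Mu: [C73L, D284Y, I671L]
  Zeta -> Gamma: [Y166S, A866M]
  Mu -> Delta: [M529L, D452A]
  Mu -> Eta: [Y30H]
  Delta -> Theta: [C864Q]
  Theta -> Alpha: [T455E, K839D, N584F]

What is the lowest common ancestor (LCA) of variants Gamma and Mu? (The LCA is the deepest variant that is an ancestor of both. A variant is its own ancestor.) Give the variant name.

Answer: Zeta

Derivation:
Path from root to Gamma: Zeta -> Gamma
  ancestors of Gamma: {Zeta, Gamma}
Path from root to Mu: Zeta -> Kappa -> Mu
  ancestors of Mu: {Zeta, Kappa, Mu}
Common ancestors: {Zeta}
Walk up from Mu: Mu (not in ancestors of Gamma), Kappa (not in ancestors of Gamma), Zeta (in ancestors of Gamma)
Deepest common ancestor (LCA) = Zeta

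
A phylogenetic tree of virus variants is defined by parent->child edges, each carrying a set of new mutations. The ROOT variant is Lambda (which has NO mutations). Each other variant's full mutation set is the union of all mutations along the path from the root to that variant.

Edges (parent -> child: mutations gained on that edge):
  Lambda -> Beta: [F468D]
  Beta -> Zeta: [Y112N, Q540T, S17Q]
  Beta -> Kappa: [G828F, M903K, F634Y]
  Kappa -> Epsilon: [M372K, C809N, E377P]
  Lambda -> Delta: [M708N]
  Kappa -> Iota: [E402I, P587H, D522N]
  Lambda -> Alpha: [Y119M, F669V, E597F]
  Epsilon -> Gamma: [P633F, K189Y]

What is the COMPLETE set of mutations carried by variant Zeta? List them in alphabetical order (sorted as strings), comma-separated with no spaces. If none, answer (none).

Answer: F468D,Q540T,S17Q,Y112N

Derivation:
At Lambda: gained [] -> total []
At Beta: gained ['F468D'] -> total ['F468D']
At Zeta: gained ['Y112N', 'Q540T', 'S17Q'] -> total ['F468D', 'Q540T', 'S17Q', 'Y112N']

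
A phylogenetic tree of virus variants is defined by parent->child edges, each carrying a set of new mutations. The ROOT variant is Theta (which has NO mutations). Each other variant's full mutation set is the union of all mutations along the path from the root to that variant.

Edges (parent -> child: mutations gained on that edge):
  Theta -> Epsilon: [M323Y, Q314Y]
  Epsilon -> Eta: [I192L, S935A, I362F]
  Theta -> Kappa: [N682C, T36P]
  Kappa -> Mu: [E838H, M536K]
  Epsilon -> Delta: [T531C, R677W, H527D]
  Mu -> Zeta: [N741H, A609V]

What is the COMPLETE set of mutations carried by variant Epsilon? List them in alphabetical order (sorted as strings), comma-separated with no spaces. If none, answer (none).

Answer: M323Y,Q314Y

Derivation:
At Theta: gained [] -> total []
At Epsilon: gained ['M323Y', 'Q314Y'] -> total ['M323Y', 'Q314Y']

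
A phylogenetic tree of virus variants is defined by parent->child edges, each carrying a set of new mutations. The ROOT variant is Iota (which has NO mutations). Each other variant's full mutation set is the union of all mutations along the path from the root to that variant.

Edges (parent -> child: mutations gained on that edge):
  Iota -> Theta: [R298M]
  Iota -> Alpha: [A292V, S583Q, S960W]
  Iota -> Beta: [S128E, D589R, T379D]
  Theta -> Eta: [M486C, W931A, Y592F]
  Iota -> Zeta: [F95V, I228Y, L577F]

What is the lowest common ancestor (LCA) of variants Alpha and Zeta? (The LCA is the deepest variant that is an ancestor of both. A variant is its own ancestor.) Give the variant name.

Answer: Iota

Derivation:
Path from root to Alpha: Iota -> Alpha
  ancestors of Alpha: {Iota, Alpha}
Path from root to Zeta: Iota -> Zeta
  ancestors of Zeta: {Iota, Zeta}
Common ancestors: {Iota}
Walk up from Zeta: Zeta (not in ancestors of Alpha), Iota (in ancestors of Alpha)
Deepest common ancestor (LCA) = Iota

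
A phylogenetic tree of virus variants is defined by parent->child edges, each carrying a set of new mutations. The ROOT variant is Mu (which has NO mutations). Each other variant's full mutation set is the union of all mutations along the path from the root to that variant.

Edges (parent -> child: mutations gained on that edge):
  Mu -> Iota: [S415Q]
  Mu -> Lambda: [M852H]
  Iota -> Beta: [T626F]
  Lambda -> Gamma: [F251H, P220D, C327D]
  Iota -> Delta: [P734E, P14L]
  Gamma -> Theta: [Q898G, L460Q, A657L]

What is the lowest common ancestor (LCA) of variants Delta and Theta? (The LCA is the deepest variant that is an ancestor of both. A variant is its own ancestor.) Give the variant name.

Answer: Mu

Derivation:
Path from root to Delta: Mu -> Iota -> Delta
  ancestors of Delta: {Mu, Iota, Delta}
Path from root to Theta: Mu -> Lambda -> Gamma -> Theta
  ancestors of Theta: {Mu, Lambda, Gamma, Theta}
Common ancestors: {Mu}
Walk up from Theta: Theta (not in ancestors of Delta), Gamma (not in ancestors of Delta), Lambda (not in ancestors of Delta), Mu (in ancestors of Delta)
Deepest common ancestor (LCA) = Mu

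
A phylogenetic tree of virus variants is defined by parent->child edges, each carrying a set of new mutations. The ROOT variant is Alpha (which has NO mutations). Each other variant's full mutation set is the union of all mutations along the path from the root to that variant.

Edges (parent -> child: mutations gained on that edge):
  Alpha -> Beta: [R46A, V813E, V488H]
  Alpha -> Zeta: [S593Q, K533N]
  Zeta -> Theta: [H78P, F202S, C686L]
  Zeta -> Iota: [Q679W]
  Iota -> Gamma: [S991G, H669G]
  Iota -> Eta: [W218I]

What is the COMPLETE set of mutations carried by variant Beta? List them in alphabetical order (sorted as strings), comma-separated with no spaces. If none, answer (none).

Answer: R46A,V488H,V813E

Derivation:
At Alpha: gained [] -> total []
At Beta: gained ['R46A', 'V813E', 'V488H'] -> total ['R46A', 'V488H', 'V813E']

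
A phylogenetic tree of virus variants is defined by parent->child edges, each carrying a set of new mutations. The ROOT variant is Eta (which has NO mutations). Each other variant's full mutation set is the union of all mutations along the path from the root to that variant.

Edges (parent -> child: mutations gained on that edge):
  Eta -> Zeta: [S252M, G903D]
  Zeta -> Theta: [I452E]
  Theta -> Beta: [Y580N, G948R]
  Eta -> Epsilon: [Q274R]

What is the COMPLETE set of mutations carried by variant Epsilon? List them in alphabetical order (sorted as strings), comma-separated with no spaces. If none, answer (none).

Answer: Q274R

Derivation:
At Eta: gained [] -> total []
At Epsilon: gained ['Q274R'] -> total ['Q274R']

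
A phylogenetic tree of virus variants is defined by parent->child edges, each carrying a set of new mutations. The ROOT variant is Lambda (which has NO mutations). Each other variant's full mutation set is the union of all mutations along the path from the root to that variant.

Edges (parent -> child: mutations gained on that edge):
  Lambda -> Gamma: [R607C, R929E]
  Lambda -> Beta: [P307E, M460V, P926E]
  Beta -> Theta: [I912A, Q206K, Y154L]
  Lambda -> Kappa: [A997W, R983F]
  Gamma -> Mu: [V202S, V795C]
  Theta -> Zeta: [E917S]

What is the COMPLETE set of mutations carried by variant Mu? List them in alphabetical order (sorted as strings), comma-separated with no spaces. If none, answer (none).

Answer: R607C,R929E,V202S,V795C

Derivation:
At Lambda: gained [] -> total []
At Gamma: gained ['R607C', 'R929E'] -> total ['R607C', 'R929E']
At Mu: gained ['V202S', 'V795C'] -> total ['R607C', 'R929E', 'V202S', 'V795C']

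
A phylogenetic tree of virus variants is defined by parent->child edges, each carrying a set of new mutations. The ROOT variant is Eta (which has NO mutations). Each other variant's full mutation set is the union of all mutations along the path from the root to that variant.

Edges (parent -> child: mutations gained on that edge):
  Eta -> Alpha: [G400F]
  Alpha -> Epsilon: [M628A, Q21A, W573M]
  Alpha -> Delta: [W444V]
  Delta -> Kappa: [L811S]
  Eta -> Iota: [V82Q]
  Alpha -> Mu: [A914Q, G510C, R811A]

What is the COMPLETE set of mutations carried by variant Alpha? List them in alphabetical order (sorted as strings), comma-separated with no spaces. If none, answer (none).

Answer: G400F

Derivation:
At Eta: gained [] -> total []
At Alpha: gained ['G400F'] -> total ['G400F']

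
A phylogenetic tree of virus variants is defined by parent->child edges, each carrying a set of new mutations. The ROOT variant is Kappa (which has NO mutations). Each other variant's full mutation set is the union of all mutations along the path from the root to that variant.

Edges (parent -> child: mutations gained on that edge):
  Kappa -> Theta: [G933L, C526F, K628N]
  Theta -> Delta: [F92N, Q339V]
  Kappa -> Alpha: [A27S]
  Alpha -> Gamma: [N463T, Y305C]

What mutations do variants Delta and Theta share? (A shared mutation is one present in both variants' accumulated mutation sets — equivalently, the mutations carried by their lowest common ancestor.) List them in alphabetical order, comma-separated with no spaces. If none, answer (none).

Accumulating mutations along path to Delta:
  At Kappa: gained [] -> total []
  At Theta: gained ['G933L', 'C526F', 'K628N'] -> total ['C526F', 'G933L', 'K628N']
  At Delta: gained ['F92N', 'Q339V'] -> total ['C526F', 'F92N', 'G933L', 'K628N', 'Q339V']
Mutations(Delta) = ['C526F', 'F92N', 'G933L', 'K628N', 'Q339V']
Accumulating mutations along path to Theta:
  At Kappa: gained [] -> total []
  At Theta: gained ['G933L', 'C526F', 'K628N'] -> total ['C526F', 'G933L', 'K628N']
Mutations(Theta) = ['C526F', 'G933L', 'K628N']
Intersection: ['C526F', 'F92N', 'G933L', 'K628N', 'Q339V'] ∩ ['C526F', 'G933L', 'K628N'] = ['C526F', 'G933L', 'K628N']

Answer: C526F,G933L,K628N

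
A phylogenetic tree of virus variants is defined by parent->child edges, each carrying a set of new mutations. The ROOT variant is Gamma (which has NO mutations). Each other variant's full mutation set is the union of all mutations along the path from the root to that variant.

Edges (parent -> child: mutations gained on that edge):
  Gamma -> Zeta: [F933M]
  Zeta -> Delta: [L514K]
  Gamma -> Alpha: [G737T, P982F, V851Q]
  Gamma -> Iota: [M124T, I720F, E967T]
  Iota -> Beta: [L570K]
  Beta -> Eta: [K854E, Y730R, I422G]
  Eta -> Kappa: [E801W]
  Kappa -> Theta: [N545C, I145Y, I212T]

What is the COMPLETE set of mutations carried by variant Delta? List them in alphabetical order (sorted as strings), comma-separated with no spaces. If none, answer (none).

At Gamma: gained [] -> total []
At Zeta: gained ['F933M'] -> total ['F933M']
At Delta: gained ['L514K'] -> total ['F933M', 'L514K']

Answer: F933M,L514K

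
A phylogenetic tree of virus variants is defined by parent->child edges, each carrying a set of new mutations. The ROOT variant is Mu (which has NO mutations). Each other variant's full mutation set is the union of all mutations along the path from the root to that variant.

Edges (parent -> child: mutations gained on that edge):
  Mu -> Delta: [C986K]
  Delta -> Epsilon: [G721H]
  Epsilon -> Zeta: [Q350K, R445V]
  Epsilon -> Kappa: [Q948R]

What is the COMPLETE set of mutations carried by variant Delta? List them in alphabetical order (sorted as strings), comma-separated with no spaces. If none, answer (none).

Answer: C986K

Derivation:
At Mu: gained [] -> total []
At Delta: gained ['C986K'] -> total ['C986K']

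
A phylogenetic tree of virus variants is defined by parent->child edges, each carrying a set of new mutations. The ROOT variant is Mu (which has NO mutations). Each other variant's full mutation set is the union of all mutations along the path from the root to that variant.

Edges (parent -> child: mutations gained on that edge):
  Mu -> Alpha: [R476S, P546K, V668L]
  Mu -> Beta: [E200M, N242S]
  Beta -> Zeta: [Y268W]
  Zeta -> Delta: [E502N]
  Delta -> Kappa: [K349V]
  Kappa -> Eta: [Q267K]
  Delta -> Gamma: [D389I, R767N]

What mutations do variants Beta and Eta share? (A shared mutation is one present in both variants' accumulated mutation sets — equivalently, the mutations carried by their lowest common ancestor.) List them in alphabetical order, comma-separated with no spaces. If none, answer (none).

Answer: E200M,N242S

Derivation:
Accumulating mutations along path to Beta:
  At Mu: gained [] -> total []
  At Beta: gained ['E200M', 'N242S'] -> total ['E200M', 'N242S']
Mutations(Beta) = ['E200M', 'N242S']
Accumulating mutations along path to Eta:
  At Mu: gained [] -> total []
  At Beta: gained ['E200M', 'N242S'] -> total ['E200M', 'N242S']
  At Zeta: gained ['Y268W'] -> total ['E200M', 'N242S', 'Y268W']
  At Delta: gained ['E502N'] -> total ['E200M', 'E502N', 'N242S', 'Y268W']
  At Kappa: gained ['K349V'] -> total ['E200M', 'E502N', 'K349V', 'N242S', 'Y268W']
  At Eta: gained ['Q267K'] -> total ['E200M', 'E502N', 'K349V', 'N242S', 'Q267K', 'Y268W']
Mutations(Eta) = ['E200M', 'E502N', 'K349V', 'N242S', 'Q267K', 'Y268W']
Intersection: ['E200M', 'N242S'] ∩ ['E200M', 'E502N', 'K349V', 'N242S', 'Q267K', 'Y268W'] = ['E200M', 'N242S']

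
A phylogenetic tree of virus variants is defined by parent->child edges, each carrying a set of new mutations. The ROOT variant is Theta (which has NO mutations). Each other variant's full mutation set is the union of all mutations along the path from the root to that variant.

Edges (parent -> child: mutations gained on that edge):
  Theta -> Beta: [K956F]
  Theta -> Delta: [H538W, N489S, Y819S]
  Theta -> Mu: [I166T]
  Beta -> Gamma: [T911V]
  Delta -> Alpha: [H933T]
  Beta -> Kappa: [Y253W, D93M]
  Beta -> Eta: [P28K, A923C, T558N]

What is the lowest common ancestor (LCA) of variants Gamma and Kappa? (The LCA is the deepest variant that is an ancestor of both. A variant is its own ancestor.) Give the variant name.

Answer: Beta

Derivation:
Path from root to Gamma: Theta -> Beta -> Gamma
  ancestors of Gamma: {Theta, Beta, Gamma}
Path from root to Kappa: Theta -> Beta -> Kappa
  ancestors of Kappa: {Theta, Beta, Kappa}
Common ancestors: {Theta, Beta}
Walk up from Kappa: Kappa (not in ancestors of Gamma), Beta (in ancestors of Gamma), Theta (in ancestors of Gamma)
Deepest common ancestor (LCA) = Beta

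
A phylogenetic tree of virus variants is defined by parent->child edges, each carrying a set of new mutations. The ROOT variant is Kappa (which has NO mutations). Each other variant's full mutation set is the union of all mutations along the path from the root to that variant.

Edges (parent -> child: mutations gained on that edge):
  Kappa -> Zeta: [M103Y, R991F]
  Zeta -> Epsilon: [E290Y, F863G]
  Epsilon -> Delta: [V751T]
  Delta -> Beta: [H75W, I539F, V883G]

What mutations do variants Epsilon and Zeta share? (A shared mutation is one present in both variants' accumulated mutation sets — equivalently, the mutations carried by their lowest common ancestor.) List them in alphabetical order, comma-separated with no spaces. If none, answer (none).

Accumulating mutations along path to Epsilon:
  At Kappa: gained [] -> total []
  At Zeta: gained ['M103Y', 'R991F'] -> total ['M103Y', 'R991F']
  At Epsilon: gained ['E290Y', 'F863G'] -> total ['E290Y', 'F863G', 'M103Y', 'R991F']
Mutations(Epsilon) = ['E290Y', 'F863G', 'M103Y', 'R991F']
Accumulating mutations along path to Zeta:
  At Kappa: gained [] -> total []
  At Zeta: gained ['M103Y', 'R991F'] -> total ['M103Y', 'R991F']
Mutations(Zeta) = ['M103Y', 'R991F']
Intersection: ['E290Y', 'F863G', 'M103Y', 'R991F'] ∩ ['M103Y', 'R991F'] = ['M103Y', 'R991F']

Answer: M103Y,R991F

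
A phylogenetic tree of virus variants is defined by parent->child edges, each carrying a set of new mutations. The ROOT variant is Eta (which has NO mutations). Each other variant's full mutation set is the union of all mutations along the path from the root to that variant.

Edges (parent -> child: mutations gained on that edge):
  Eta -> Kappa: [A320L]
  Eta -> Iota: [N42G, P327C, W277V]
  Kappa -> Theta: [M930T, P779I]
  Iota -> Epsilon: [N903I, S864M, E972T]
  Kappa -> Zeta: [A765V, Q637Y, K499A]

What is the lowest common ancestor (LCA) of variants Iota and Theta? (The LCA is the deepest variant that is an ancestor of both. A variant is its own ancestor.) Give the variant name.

Path from root to Iota: Eta -> Iota
  ancestors of Iota: {Eta, Iota}
Path from root to Theta: Eta -> Kappa -> Theta
  ancestors of Theta: {Eta, Kappa, Theta}
Common ancestors: {Eta}
Walk up from Theta: Theta (not in ancestors of Iota), Kappa (not in ancestors of Iota), Eta (in ancestors of Iota)
Deepest common ancestor (LCA) = Eta

Answer: Eta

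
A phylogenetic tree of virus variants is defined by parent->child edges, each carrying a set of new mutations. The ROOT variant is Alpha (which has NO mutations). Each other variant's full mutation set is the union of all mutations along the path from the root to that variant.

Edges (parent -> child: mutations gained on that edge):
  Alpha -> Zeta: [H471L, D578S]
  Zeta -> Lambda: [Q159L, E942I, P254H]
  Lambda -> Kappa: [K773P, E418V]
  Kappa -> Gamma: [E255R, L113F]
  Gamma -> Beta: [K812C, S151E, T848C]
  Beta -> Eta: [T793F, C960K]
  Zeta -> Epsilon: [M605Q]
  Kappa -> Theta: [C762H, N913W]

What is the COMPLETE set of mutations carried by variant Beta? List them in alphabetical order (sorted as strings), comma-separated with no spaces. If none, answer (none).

Answer: D578S,E255R,E418V,E942I,H471L,K773P,K812C,L113F,P254H,Q159L,S151E,T848C

Derivation:
At Alpha: gained [] -> total []
At Zeta: gained ['H471L', 'D578S'] -> total ['D578S', 'H471L']
At Lambda: gained ['Q159L', 'E942I', 'P254H'] -> total ['D578S', 'E942I', 'H471L', 'P254H', 'Q159L']
At Kappa: gained ['K773P', 'E418V'] -> total ['D578S', 'E418V', 'E942I', 'H471L', 'K773P', 'P254H', 'Q159L']
At Gamma: gained ['E255R', 'L113F'] -> total ['D578S', 'E255R', 'E418V', 'E942I', 'H471L', 'K773P', 'L113F', 'P254H', 'Q159L']
At Beta: gained ['K812C', 'S151E', 'T848C'] -> total ['D578S', 'E255R', 'E418V', 'E942I', 'H471L', 'K773P', 'K812C', 'L113F', 'P254H', 'Q159L', 'S151E', 'T848C']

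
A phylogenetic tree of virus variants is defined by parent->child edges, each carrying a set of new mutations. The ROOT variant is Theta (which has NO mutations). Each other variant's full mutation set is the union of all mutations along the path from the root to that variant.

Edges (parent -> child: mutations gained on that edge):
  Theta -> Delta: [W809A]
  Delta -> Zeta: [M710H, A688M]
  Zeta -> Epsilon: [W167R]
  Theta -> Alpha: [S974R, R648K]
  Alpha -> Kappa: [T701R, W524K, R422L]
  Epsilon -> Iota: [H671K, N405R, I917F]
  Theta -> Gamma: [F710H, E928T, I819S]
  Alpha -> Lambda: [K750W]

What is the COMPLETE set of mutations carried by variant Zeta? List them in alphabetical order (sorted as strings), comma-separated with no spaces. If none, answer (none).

Answer: A688M,M710H,W809A

Derivation:
At Theta: gained [] -> total []
At Delta: gained ['W809A'] -> total ['W809A']
At Zeta: gained ['M710H', 'A688M'] -> total ['A688M', 'M710H', 'W809A']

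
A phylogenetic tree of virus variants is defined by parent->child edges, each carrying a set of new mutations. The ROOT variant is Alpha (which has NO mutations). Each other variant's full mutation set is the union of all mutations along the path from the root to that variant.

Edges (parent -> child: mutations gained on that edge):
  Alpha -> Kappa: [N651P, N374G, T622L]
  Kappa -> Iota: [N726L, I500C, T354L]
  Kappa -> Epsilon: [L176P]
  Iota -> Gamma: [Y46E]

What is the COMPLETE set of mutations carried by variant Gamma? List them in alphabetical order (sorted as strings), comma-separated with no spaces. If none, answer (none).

Answer: I500C,N374G,N651P,N726L,T354L,T622L,Y46E

Derivation:
At Alpha: gained [] -> total []
At Kappa: gained ['N651P', 'N374G', 'T622L'] -> total ['N374G', 'N651P', 'T622L']
At Iota: gained ['N726L', 'I500C', 'T354L'] -> total ['I500C', 'N374G', 'N651P', 'N726L', 'T354L', 'T622L']
At Gamma: gained ['Y46E'] -> total ['I500C', 'N374G', 'N651P', 'N726L', 'T354L', 'T622L', 'Y46E']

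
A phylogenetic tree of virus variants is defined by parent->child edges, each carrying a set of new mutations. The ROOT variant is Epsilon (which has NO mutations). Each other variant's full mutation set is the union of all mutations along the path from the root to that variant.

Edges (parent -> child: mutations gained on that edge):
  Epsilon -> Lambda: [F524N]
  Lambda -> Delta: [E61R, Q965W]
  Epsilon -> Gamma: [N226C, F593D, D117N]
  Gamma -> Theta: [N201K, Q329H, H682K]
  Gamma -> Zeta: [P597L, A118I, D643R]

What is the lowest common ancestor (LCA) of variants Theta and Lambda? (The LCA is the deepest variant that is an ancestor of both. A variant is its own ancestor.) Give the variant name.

Answer: Epsilon

Derivation:
Path from root to Theta: Epsilon -> Gamma -> Theta
  ancestors of Theta: {Epsilon, Gamma, Theta}
Path from root to Lambda: Epsilon -> Lambda
  ancestors of Lambda: {Epsilon, Lambda}
Common ancestors: {Epsilon}
Walk up from Lambda: Lambda (not in ancestors of Theta), Epsilon (in ancestors of Theta)
Deepest common ancestor (LCA) = Epsilon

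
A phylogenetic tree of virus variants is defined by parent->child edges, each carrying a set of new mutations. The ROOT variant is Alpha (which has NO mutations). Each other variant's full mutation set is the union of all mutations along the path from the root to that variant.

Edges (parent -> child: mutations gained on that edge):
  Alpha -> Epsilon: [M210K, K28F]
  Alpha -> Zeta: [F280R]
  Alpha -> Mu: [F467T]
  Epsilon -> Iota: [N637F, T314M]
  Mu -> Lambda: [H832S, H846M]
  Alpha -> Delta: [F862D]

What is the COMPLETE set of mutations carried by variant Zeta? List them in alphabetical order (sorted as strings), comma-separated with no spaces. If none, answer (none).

Answer: F280R

Derivation:
At Alpha: gained [] -> total []
At Zeta: gained ['F280R'] -> total ['F280R']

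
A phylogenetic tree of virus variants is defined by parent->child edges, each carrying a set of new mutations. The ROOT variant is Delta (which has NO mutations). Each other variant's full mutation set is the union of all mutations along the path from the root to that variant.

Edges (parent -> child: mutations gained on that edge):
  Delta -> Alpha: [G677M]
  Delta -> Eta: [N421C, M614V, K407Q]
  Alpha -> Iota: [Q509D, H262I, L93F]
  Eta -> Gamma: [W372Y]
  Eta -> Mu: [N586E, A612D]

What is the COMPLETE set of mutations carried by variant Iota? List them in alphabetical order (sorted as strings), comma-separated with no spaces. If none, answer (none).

At Delta: gained [] -> total []
At Alpha: gained ['G677M'] -> total ['G677M']
At Iota: gained ['Q509D', 'H262I', 'L93F'] -> total ['G677M', 'H262I', 'L93F', 'Q509D']

Answer: G677M,H262I,L93F,Q509D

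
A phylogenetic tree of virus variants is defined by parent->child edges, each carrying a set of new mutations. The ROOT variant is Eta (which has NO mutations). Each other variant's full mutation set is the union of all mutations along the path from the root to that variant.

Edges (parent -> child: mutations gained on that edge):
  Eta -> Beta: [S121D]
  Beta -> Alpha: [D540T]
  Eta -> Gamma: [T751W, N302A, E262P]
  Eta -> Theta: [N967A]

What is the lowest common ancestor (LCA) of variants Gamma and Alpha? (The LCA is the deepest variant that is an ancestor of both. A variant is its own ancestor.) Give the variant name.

Path from root to Gamma: Eta -> Gamma
  ancestors of Gamma: {Eta, Gamma}
Path from root to Alpha: Eta -> Beta -> Alpha
  ancestors of Alpha: {Eta, Beta, Alpha}
Common ancestors: {Eta}
Walk up from Alpha: Alpha (not in ancestors of Gamma), Beta (not in ancestors of Gamma), Eta (in ancestors of Gamma)
Deepest common ancestor (LCA) = Eta

Answer: Eta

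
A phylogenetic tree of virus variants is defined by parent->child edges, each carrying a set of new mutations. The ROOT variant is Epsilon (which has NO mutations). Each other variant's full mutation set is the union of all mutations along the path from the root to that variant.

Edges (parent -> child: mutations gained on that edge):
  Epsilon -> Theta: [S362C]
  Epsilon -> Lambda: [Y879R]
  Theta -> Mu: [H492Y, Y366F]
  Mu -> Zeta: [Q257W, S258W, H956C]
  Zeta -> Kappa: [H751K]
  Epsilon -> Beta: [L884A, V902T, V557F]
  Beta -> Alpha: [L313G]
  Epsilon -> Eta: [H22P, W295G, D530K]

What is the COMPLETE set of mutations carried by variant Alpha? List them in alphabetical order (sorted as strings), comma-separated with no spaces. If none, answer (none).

Answer: L313G,L884A,V557F,V902T

Derivation:
At Epsilon: gained [] -> total []
At Beta: gained ['L884A', 'V902T', 'V557F'] -> total ['L884A', 'V557F', 'V902T']
At Alpha: gained ['L313G'] -> total ['L313G', 'L884A', 'V557F', 'V902T']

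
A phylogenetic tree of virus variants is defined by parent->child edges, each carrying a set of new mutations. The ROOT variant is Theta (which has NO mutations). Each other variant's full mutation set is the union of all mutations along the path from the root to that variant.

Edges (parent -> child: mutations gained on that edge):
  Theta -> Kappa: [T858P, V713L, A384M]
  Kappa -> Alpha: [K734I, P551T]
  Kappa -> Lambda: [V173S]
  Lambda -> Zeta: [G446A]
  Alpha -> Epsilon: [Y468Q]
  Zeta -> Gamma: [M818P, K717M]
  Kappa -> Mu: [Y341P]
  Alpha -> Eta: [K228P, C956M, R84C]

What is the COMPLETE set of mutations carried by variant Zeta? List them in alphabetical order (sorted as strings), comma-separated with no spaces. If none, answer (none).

Answer: A384M,G446A,T858P,V173S,V713L

Derivation:
At Theta: gained [] -> total []
At Kappa: gained ['T858P', 'V713L', 'A384M'] -> total ['A384M', 'T858P', 'V713L']
At Lambda: gained ['V173S'] -> total ['A384M', 'T858P', 'V173S', 'V713L']
At Zeta: gained ['G446A'] -> total ['A384M', 'G446A', 'T858P', 'V173S', 'V713L']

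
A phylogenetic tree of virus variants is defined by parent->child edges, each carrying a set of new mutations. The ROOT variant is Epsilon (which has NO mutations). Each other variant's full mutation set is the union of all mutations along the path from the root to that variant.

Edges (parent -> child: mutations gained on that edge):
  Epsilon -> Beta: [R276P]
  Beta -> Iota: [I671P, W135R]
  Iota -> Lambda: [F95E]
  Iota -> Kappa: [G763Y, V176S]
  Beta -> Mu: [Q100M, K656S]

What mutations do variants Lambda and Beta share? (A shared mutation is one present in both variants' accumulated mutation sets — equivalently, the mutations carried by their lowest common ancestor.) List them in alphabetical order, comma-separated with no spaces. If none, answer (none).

Answer: R276P

Derivation:
Accumulating mutations along path to Lambda:
  At Epsilon: gained [] -> total []
  At Beta: gained ['R276P'] -> total ['R276P']
  At Iota: gained ['I671P', 'W135R'] -> total ['I671P', 'R276P', 'W135R']
  At Lambda: gained ['F95E'] -> total ['F95E', 'I671P', 'R276P', 'W135R']
Mutations(Lambda) = ['F95E', 'I671P', 'R276P', 'W135R']
Accumulating mutations along path to Beta:
  At Epsilon: gained [] -> total []
  At Beta: gained ['R276P'] -> total ['R276P']
Mutations(Beta) = ['R276P']
Intersection: ['F95E', 'I671P', 'R276P', 'W135R'] ∩ ['R276P'] = ['R276P']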